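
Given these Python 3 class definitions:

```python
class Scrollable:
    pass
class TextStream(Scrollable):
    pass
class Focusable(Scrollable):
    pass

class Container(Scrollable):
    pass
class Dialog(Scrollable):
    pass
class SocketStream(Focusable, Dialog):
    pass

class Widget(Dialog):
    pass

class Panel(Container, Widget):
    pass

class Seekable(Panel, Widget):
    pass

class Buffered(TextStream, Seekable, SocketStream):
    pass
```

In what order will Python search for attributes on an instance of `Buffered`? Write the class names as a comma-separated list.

L[Buffered] = Buffered + merge(L[TextStream], L[Seekable], L[SocketStream], [TextStream Seekable SocketStream])
  take TextStream:  [TextStream Scrollable object] + [Seekable Panel Container Widget Dialog Scrollable object] + [SocketStream Focusable Dialog Scrollable object] + [TextStream Seekable SocketStream]
  take Seekable:  [Scrollable object] + [Seekable Panel Container Widget Dialog Scrollable object] + [SocketStream Focusable Dialog Scrollable object] + [Seekable SocketStream]
  take Panel:  [Scrollable object] + [Panel Container Widget Dialog Scrollable object] + [SocketStream Focusable Dialog Scrollable object] + [SocketStream]
  take Container:  [Scrollable object] + [Container Widget Dialog Scrollable object] + [SocketStream Focusable Dialog Scrollable object] + [SocketStream]
  take Widget:  [Scrollable object] + [Widget Dialog Scrollable object] + [SocketStream Focusable Dialog Scrollable object] + [SocketStream]
  take SocketStream:  [Scrollable object] + [Dialog Scrollable object] + [SocketStream Focusable Dialog Scrollable object] + [SocketStream]
  take Focusable:  [Scrollable object] + [Dialog Scrollable object] + [Focusable Dialog Scrollable object]
  take Dialog:  [Scrollable object] + [Dialog Scrollable object] + [Dialog Scrollable object]
  take Scrollable:  [Scrollable object] + [Scrollable object] + [Scrollable object]
  take object:  [object] + [object] + [object]

Buffered, TextStream, Seekable, Panel, Container, Widget, SocketStream, Focusable, Dialog, Scrollable, object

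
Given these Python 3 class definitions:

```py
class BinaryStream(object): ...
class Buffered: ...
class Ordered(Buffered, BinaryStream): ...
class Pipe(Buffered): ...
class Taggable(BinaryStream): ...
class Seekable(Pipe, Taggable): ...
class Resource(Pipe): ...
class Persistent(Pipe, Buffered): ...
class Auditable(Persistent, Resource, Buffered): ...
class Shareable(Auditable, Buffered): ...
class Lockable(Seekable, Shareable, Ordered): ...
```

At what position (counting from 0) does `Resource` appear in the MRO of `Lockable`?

L[Lockable] = Lockable + merge(L[Seekable], L[Shareable], L[Ordered], [Seekable Shareable Ordered])
  take Seekable:  [Seekable Pipe Buffered Taggable BinaryStream object] + [Shareable Auditable Persistent Resource Pipe Buffered object] + [Ordered Buffered BinaryStream object] + [Seekable Shareable Ordered]
  take Shareable:  [Pipe Buffered Taggable BinaryStream object] + [Shareable Auditable Persistent Resource Pipe Buffered object] + [Ordered Buffered BinaryStream object] + [Shareable Ordered]
  take Auditable:  [Pipe Buffered Taggable BinaryStream object] + [Auditable Persistent Resource Pipe Buffered object] + [Ordered Buffered BinaryStream object] + [Ordered]
  take Persistent:  [Pipe Buffered Taggable BinaryStream object] + [Persistent Resource Pipe Buffered object] + [Ordered Buffered BinaryStream object] + [Ordered]
  take Resource:  [Pipe Buffered Taggable BinaryStream object] + [Resource Pipe Buffered object] + [Ordered Buffered BinaryStream object] + [Ordered]
  take Pipe:  [Pipe Buffered Taggable BinaryStream object] + [Pipe Buffered object] + [Ordered Buffered BinaryStream object] + [Ordered]
  take Ordered:  [Buffered Taggable BinaryStream object] + [Buffered object] + [Ordered Buffered BinaryStream object] + [Ordered]
  take Buffered:  [Buffered Taggable BinaryStream object] + [Buffered object] + [Buffered BinaryStream object]
  take Taggable:  [Taggable BinaryStream object] + [object] + [BinaryStream object]
  take BinaryStream:  [BinaryStream object] + [object] + [BinaryStream object]
  take object:  [object] + [object] + [object]
MRO: Lockable Seekable Shareable Auditable Persistent Resource Pipe Ordered Buffered Taggable BinaryStream object
Resource sits at index 5.

5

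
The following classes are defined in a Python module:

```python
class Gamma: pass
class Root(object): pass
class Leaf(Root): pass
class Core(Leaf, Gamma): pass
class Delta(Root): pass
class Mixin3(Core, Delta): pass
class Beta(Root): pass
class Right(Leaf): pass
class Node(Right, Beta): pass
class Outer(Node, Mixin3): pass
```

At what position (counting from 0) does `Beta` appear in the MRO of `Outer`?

6

L[Outer] = Outer + merge(L[Node], L[Mixin3], [Node Mixin3])
  take Node:  [Node Right Leaf Beta Root object] + [Mixin3 Core Leaf Delta Root Gamma object] + [Node Mixin3]
  take Right:  [Right Leaf Beta Root object] + [Mixin3 Core Leaf Delta Root Gamma object] + [Mixin3]
  take Mixin3:  [Leaf Beta Root object] + [Mixin3 Core Leaf Delta Root Gamma object] + [Mixin3]
  take Core:  [Leaf Beta Root object] + [Core Leaf Delta Root Gamma object]
  take Leaf:  [Leaf Beta Root object] + [Leaf Delta Root Gamma object]
  take Beta:  [Beta Root object] + [Delta Root Gamma object]
  take Delta:  [Root object] + [Delta Root Gamma object]
  take Root:  [Root object] + [Root Gamma object]
  take Gamma:  [object] + [Gamma object]
  take object:  [object] + [object]
MRO: Outer Node Right Mixin3 Core Leaf Beta Delta Root Gamma object
Beta sits at index 6.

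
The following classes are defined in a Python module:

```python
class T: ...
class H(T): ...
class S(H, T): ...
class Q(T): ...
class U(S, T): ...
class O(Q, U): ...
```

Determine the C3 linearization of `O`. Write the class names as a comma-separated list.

L[O] = O + merge(L[Q], L[U], [Q U])
  take Q:  [Q T object] + [U S H T object] + [Q U]
  take U:  [T object] + [U S H T object] + [U]
  take S:  [T object] + [S H T object]
  take H:  [T object] + [H T object]
  take T:  [T object] + [T object]
  take object:  [object] + [object]

O, Q, U, S, H, T, object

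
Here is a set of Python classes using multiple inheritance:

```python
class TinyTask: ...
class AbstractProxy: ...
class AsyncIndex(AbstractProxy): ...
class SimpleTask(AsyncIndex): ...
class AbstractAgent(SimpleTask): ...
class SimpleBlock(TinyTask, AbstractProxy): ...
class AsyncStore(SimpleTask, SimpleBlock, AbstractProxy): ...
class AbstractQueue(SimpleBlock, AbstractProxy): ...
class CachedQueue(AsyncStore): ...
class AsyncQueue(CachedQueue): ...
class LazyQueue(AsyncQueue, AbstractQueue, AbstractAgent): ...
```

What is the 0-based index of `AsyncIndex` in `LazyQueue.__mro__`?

7

L[LazyQueue] = LazyQueue + merge(L[AsyncQueue], L[AbstractQueue], L[AbstractAgent], [AsyncQueue AbstractQueue AbstractAgent])
  take AsyncQueue:  [AsyncQueue CachedQueue AsyncStore SimpleTask AsyncIndex SimpleBlock TinyTask AbstractProxy object] + [AbstractQueue SimpleBlock TinyTask AbstractProxy object] + [AbstractAgent SimpleTask AsyncIndex AbstractProxy object] + [AsyncQueue AbstractQueue AbstractAgent]
  take CachedQueue:  [CachedQueue AsyncStore SimpleTask AsyncIndex SimpleBlock TinyTask AbstractProxy object] + [AbstractQueue SimpleBlock TinyTask AbstractProxy object] + [AbstractAgent SimpleTask AsyncIndex AbstractProxy object] + [AbstractQueue AbstractAgent]
  take AsyncStore:  [AsyncStore SimpleTask AsyncIndex SimpleBlock TinyTask AbstractProxy object] + [AbstractQueue SimpleBlock TinyTask AbstractProxy object] + [AbstractAgent SimpleTask AsyncIndex AbstractProxy object] + [AbstractQueue AbstractAgent]
  take AbstractQueue:  [SimpleTask AsyncIndex SimpleBlock TinyTask AbstractProxy object] + [AbstractQueue SimpleBlock TinyTask AbstractProxy object] + [AbstractAgent SimpleTask AsyncIndex AbstractProxy object] + [AbstractQueue AbstractAgent]
  take AbstractAgent:  [SimpleTask AsyncIndex SimpleBlock TinyTask AbstractProxy object] + [SimpleBlock TinyTask AbstractProxy object] + [AbstractAgent SimpleTask AsyncIndex AbstractProxy object] + [AbstractAgent]
  take SimpleTask:  [SimpleTask AsyncIndex SimpleBlock TinyTask AbstractProxy object] + [SimpleBlock TinyTask AbstractProxy object] + [SimpleTask AsyncIndex AbstractProxy object]
  take AsyncIndex:  [AsyncIndex SimpleBlock TinyTask AbstractProxy object] + [SimpleBlock TinyTask AbstractProxy object] + [AsyncIndex AbstractProxy object]
  take SimpleBlock:  [SimpleBlock TinyTask AbstractProxy object] + [SimpleBlock TinyTask AbstractProxy object] + [AbstractProxy object]
  take TinyTask:  [TinyTask AbstractProxy object] + [TinyTask AbstractProxy object] + [AbstractProxy object]
  take AbstractProxy:  [AbstractProxy object] + [AbstractProxy object] + [AbstractProxy object]
  take object:  [object] + [object] + [object]
MRO: LazyQueue AsyncQueue CachedQueue AsyncStore AbstractQueue AbstractAgent SimpleTask AsyncIndex SimpleBlock TinyTask AbstractProxy object
AsyncIndex sits at index 7.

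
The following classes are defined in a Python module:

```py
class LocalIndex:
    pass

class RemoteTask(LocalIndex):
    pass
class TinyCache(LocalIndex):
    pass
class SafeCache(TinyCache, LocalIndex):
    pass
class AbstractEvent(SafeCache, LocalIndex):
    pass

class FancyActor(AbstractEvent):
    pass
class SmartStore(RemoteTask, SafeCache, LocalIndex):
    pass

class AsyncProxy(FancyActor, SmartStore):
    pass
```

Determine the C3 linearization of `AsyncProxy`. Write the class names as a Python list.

[AsyncProxy, FancyActor, AbstractEvent, SmartStore, RemoteTask, SafeCache, TinyCache, LocalIndex, object]

L[AsyncProxy] = AsyncProxy + merge(L[FancyActor], L[SmartStore], [FancyActor SmartStore])
  take FancyActor:  [FancyActor AbstractEvent SafeCache TinyCache LocalIndex object] + [SmartStore RemoteTask SafeCache TinyCache LocalIndex object] + [FancyActor SmartStore]
  take AbstractEvent:  [AbstractEvent SafeCache TinyCache LocalIndex object] + [SmartStore RemoteTask SafeCache TinyCache LocalIndex object] + [SmartStore]
  take SmartStore:  [SafeCache TinyCache LocalIndex object] + [SmartStore RemoteTask SafeCache TinyCache LocalIndex object] + [SmartStore]
  take RemoteTask:  [SafeCache TinyCache LocalIndex object] + [RemoteTask SafeCache TinyCache LocalIndex object]
  take SafeCache:  [SafeCache TinyCache LocalIndex object] + [SafeCache TinyCache LocalIndex object]
  take TinyCache:  [TinyCache LocalIndex object] + [TinyCache LocalIndex object]
  take LocalIndex:  [LocalIndex object] + [LocalIndex object]
  take object:  [object] + [object]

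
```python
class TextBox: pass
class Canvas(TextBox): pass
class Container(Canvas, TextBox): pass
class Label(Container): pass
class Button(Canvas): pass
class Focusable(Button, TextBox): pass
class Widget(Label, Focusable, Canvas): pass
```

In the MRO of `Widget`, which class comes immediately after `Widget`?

L[Widget] = Widget + merge(L[Label], L[Focusable], L[Canvas], [Label Focusable Canvas])
  take Label:  [Label Container Canvas TextBox object] + [Focusable Button Canvas TextBox object] + [Canvas TextBox object] + [Label Focusable Canvas]
  take Container:  [Container Canvas TextBox object] + [Focusable Button Canvas TextBox object] + [Canvas TextBox object] + [Focusable Canvas]
  take Focusable:  [Canvas TextBox object] + [Focusable Button Canvas TextBox object] + [Canvas TextBox object] + [Focusable Canvas]
  take Button:  [Canvas TextBox object] + [Button Canvas TextBox object] + [Canvas TextBox object] + [Canvas]
  take Canvas:  [Canvas TextBox object] + [Canvas TextBox object] + [Canvas TextBox object] + [Canvas]
  take TextBox:  [TextBox object] + [TextBox object] + [TextBox object]
  take object:  [object] + [object] + [object]
MRO: Widget Label Container Focusable Button Canvas TextBox object
Widget is at position 0; next is Label.

Label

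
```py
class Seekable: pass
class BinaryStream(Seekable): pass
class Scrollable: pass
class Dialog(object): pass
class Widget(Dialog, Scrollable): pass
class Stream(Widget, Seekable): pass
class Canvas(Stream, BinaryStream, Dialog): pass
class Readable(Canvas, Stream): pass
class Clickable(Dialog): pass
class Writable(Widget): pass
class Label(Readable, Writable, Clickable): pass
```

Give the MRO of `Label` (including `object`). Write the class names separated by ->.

L[Label] = Label + merge(L[Readable], L[Writable], L[Clickable], [Readable Writable Clickable])
  take Readable:  [Readable Canvas Stream Widget BinaryStream Dialog Scrollable Seekable object] + [Writable Widget Dialog Scrollable object] + [Clickable Dialog object] + [Readable Writable Clickable]
  take Canvas:  [Canvas Stream Widget BinaryStream Dialog Scrollable Seekable object] + [Writable Widget Dialog Scrollable object] + [Clickable Dialog object] + [Writable Clickable]
  take Stream:  [Stream Widget BinaryStream Dialog Scrollable Seekable object] + [Writable Widget Dialog Scrollable object] + [Clickable Dialog object] + [Writable Clickable]
  take Writable:  [Widget BinaryStream Dialog Scrollable Seekable object] + [Writable Widget Dialog Scrollable object] + [Clickable Dialog object] + [Writable Clickable]
  take Widget:  [Widget BinaryStream Dialog Scrollable Seekable object] + [Widget Dialog Scrollable object] + [Clickable Dialog object] + [Clickable]
  take BinaryStream:  [BinaryStream Dialog Scrollable Seekable object] + [Dialog Scrollable object] + [Clickable Dialog object] + [Clickable]
  take Clickable:  [Dialog Scrollable Seekable object] + [Dialog Scrollable object] + [Clickable Dialog object] + [Clickable]
  take Dialog:  [Dialog Scrollable Seekable object] + [Dialog Scrollable object] + [Dialog object]
  take Scrollable:  [Scrollable Seekable object] + [Scrollable object] + [object]
  take Seekable:  [Seekable object] + [object] + [object]
  take object:  [object] + [object] + [object]

Label -> Readable -> Canvas -> Stream -> Writable -> Widget -> BinaryStream -> Clickable -> Dialog -> Scrollable -> Seekable -> object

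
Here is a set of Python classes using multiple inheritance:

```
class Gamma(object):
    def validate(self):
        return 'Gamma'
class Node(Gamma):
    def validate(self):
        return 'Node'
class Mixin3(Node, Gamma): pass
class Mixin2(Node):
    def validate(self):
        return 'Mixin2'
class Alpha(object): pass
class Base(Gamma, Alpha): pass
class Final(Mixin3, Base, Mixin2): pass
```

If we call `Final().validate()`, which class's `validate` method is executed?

L[Final] = Final + merge(L[Mixin3], L[Base], L[Mixin2], [Mixin3 Base Mixin2])
  take Mixin3:  [Mixin3 Node Gamma object] + [Base Gamma Alpha object] + [Mixin2 Node Gamma object] + [Mixin3 Base Mixin2]
  take Base:  [Node Gamma object] + [Base Gamma Alpha object] + [Mixin2 Node Gamma object] + [Base Mixin2]
  take Mixin2:  [Node Gamma object] + [Gamma Alpha object] + [Mixin2 Node Gamma object] + [Mixin2]
  take Node:  [Node Gamma object] + [Gamma Alpha object] + [Node Gamma object]
  take Gamma:  [Gamma object] + [Gamma Alpha object] + [Gamma object]
  take Alpha:  [object] + [Alpha object] + [object]
  take object:  [object] + [object] + [object]
MRO: Final Mixin3 Base Mixin2 Node Gamma Alpha object
validate is defined in: Gamma, Mixin2, Node. First along the MRO is Mixin2.

Mixin2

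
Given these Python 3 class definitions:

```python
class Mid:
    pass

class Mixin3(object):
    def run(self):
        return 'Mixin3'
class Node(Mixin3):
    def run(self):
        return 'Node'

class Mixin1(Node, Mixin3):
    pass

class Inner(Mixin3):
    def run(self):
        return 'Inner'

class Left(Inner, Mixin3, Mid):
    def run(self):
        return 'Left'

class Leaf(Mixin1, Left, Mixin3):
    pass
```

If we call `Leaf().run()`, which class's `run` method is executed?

L[Leaf] = Leaf + merge(L[Mixin1], L[Left], L[Mixin3], [Mixin1 Left Mixin3])
  take Mixin1:  [Mixin1 Node Mixin3 object] + [Left Inner Mixin3 Mid object] + [Mixin3 object] + [Mixin1 Left Mixin3]
  take Node:  [Node Mixin3 object] + [Left Inner Mixin3 Mid object] + [Mixin3 object] + [Left Mixin3]
  take Left:  [Mixin3 object] + [Left Inner Mixin3 Mid object] + [Mixin3 object] + [Left Mixin3]
  take Inner:  [Mixin3 object] + [Inner Mixin3 Mid object] + [Mixin3 object] + [Mixin3]
  take Mixin3:  [Mixin3 object] + [Mixin3 Mid object] + [Mixin3 object] + [Mixin3]
  take Mid:  [object] + [Mid object] + [object]
  take object:  [object] + [object] + [object]
MRO: Leaf Mixin1 Node Left Inner Mixin3 Mid object
run is defined in: Inner, Left, Mixin3, Node. First along the MRO is Node.

Node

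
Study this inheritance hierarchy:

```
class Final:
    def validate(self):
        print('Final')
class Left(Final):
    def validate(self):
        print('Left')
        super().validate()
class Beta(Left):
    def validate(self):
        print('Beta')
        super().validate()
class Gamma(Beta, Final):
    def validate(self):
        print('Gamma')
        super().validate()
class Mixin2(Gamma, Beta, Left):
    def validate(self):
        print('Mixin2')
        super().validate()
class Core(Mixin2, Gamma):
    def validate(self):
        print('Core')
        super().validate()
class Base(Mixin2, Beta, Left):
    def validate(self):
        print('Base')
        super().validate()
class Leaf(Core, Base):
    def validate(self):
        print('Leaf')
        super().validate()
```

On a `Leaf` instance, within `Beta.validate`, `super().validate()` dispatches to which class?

L[Leaf] = Leaf + merge(L[Core], L[Base], [Core Base])
  take Core:  [Core Mixin2 Gamma Beta Left Final object] + [Base Mixin2 Gamma Beta Left Final object] + [Core Base]
  take Base:  [Mixin2 Gamma Beta Left Final object] + [Base Mixin2 Gamma Beta Left Final object] + [Base]
  take Mixin2:  [Mixin2 Gamma Beta Left Final object] + [Mixin2 Gamma Beta Left Final object]
  take Gamma:  [Gamma Beta Left Final object] + [Gamma Beta Left Final object]
  take Beta:  [Beta Left Final object] + [Beta Left Final object]
  take Left:  [Left Final object] + [Left Final object]
  take Final:  [Final object] + [Final object]
  take object:  [object] + [object]
MRO: Leaf Core Base Mixin2 Gamma Beta Left Final object
super() in Beta.validate on a Leaf instance goes to the class after Beta in Leaf's MRO: Left.

Left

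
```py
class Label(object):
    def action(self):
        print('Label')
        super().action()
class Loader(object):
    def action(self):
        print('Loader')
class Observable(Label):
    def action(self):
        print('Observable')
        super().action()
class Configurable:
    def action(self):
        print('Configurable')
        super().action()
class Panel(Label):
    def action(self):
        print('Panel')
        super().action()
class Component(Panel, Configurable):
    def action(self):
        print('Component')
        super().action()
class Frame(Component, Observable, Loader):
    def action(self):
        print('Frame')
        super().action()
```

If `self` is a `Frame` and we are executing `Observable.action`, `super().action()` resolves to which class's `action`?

Label

L[Frame] = Frame + merge(L[Component], L[Observable], L[Loader], [Component Observable Loader])
  take Component:  [Component Panel Label Configurable object] + [Observable Label object] + [Loader object] + [Component Observable Loader]
  take Panel:  [Panel Label Configurable object] + [Observable Label object] + [Loader object] + [Observable Loader]
  take Observable:  [Label Configurable object] + [Observable Label object] + [Loader object] + [Observable Loader]
  take Label:  [Label Configurable object] + [Label object] + [Loader object] + [Loader]
  take Configurable:  [Configurable object] + [object] + [Loader object] + [Loader]
  take Loader:  [object] + [object] + [Loader object] + [Loader]
  take object:  [object] + [object] + [object]
MRO: Frame Component Panel Observable Label Configurable Loader object
super() in Observable.action on a Frame instance goes to the class after Observable in Frame's MRO: Label.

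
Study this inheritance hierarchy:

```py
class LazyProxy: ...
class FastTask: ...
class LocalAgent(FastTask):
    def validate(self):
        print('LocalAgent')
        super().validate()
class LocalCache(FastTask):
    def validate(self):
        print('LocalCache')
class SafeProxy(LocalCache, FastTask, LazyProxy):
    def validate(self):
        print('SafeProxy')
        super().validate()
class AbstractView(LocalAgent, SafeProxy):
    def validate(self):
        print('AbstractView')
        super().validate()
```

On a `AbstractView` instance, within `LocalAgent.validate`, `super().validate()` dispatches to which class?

SafeProxy

L[AbstractView] = AbstractView + merge(L[LocalAgent], L[SafeProxy], [LocalAgent SafeProxy])
  take LocalAgent:  [LocalAgent FastTask object] + [SafeProxy LocalCache FastTask LazyProxy object] + [LocalAgent SafeProxy]
  take SafeProxy:  [FastTask object] + [SafeProxy LocalCache FastTask LazyProxy object] + [SafeProxy]
  take LocalCache:  [FastTask object] + [LocalCache FastTask LazyProxy object]
  take FastTask:  [FastTask object] + [FastTask LazyProxy object]
  take LazyProxy:  [object] + [LazyProxy object]
  take object:  [object] + [object]
MRO: AbstractView LocalAgent SafeProxy LocalCache FastTask LazyProxy object
super() in LocalAgent.validate on a AbstractView instance goes to the class after LocalAgent in AbstractView's MRO: SafeProxy.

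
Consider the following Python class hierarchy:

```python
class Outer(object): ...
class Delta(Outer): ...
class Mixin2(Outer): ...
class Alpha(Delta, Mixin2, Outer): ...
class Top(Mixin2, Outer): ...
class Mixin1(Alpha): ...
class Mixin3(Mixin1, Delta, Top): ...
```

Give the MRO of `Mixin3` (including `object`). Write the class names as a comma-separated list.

Mixin3, Mixin1, Alpha, Delta, Top, Mixin2, Outer, object

L[Mixin3] = Mixin3 + merge(L[Mixin1], L[Delta], L[Top], [Mixin1 Delta Top])
  take Mixin1:  [Mixin1 Alpha Delta Mixin2 Outer object] + [Delta Outer object] + [Top Mixin2 Outer object] + [Mixin1 Delta Top]
  take Alpha:  [Alpha Delta Mixin2 Outer object] + [Delta Outer object] + [Top Mixin2 Outer object] + [Delta Top]
  take Delta:  [Delta Mixin2 Outer object] + [Delta Outer object] + [Top Mixin2 Outer object] + [Delta Top]
  take Top:  [Mixin2 Outer object] + [Outer object] + [Top Mixin2 Outer object] + [Top]
  take Mixin2:  [Mixin2 Outer object] + [Outer object] + [Mixin2 Outer object]
  take Outer:  [Outer object] + [Outer object] + [Outer object]
  take object:  [object] + [object] + [object]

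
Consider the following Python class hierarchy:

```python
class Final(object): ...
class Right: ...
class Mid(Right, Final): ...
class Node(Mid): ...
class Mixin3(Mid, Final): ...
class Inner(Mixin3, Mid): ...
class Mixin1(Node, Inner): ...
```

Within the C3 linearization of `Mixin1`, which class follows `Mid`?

Right

L[Mixin1] = Mixin1 + merge(L[Node], L[Inner], [Node Inner])
  take Node:  [Node Mid Right Final object] + [Inner Mixin3 Mid Right Final object] + [Node Inner]
  take Inner:  [Mid Right Final object] + [Inner Mixin3 Mid Right Final object] + [Inner]
  take Mixin3:  [Mid Right Final object] + [Mixin3 Mid Right Final object]
  take Mid:  [Mid Right Final object] + [Mid Right Final object]
  take Right:  [Right Final object] + [Right Final object]
  take Final:  [Final object] + [Final object]
  take object:  [object] + [object]
MRO: Mixin1 Node Inner Mixin3 Mid Right Final object
Mid is at position 4; next is Right.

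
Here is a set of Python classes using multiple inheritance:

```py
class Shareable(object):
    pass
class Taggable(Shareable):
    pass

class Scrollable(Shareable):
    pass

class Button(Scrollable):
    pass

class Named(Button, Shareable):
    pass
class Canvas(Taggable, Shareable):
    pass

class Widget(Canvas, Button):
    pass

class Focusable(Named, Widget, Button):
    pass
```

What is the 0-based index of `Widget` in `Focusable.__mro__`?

L[Focusable] = Focusable + merge(L[Named], L[Widget], L[Button], [Named Widget Button])
  take Named:  [Named Button Scrollable Shareable object] + [Widget Canvas Taggable Button Scrollable Shareable object] + [Button Scrollable Shareable object] + [Named Widget Button]
  take Widget:  [Button Scrollable Shareable object] + [Widget Canvas Taggable Button Scrollable Shareable object] + [Button Scrollable Shareable object] + [Widget Button]
  take Canvas:  [Button Scrollable Shareable object] + [Canvas Taggable Button Scrollable Shareable object] + [Button Scrollable Shareable object] + [Button]
  take Taggable:  [Button Scrollable Shareable object] + [Taggable Button Scrollable Shareable object] + [Button Scrollable Shareable object] + [Button]
  take Button:  [Button Scrollable Shareable object] + [Button Scrollable Shareable object] + [Button Scrollable Shareable object] + [Button]
  take Scrollable:  [Scrollable Shareable object] + [Scrollable Shareable object] + [Scrollable Shareable object]
  take Shareable:  [Shareable object] + [Shareable object] + [Shareable object]
  take object:  [object] + [object] + [object]
MRO: Focusable Named Widget Canvas Taggable Button Scrollable Shareable object
Widget sits at index 2.

2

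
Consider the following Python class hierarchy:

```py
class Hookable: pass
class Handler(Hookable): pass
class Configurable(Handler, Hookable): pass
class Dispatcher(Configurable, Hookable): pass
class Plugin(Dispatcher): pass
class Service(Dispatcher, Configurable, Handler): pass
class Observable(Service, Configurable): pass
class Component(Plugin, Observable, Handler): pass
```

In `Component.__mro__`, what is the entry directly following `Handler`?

L[Component] = Component + merge(L[Plugin], L[Observable], L[Handler], [Plugin Observable Handler])
  take Plugin:  [Plugin Dispatcher Configurable Handler Hookable object] + [Observable Service Dispatcher Configurable Handler Hookable object] + [Handler Hookable object] + [Plugin Observable Handler]
  take Observable:  [Dispatcher Configurable Handler Hookable object] + [Observable Service Dispatcher Configurable Handler Hookable object] + [Handler Hookable object] + [Observable Handler]
  take Service:  [Dispatcher Configurable Handler Hookable object] + [Service Dispatcher Configurable Handler Hookable object] + [Handler Hookable object] + [Handler]
  take Dispatcher:  [Dispatcher Configurable Handler Hookable object] + [Dispatcher Configurable Handler Hookable object] + [Handler Hookable object] + [Handler]
  take Configurable:  [Configurable Handler Hookable object] + [Configurable Handler Hookable object] + [Handler Hookable object] + [Handler]
  take Handler:  [Handler Hookable object] + [Handler Hookable object] + [Handler Hookable object] + [Handler]
  take Hookable:  [Hookable object] + [Hookable object] + [Hookable object]
  take object:  [object] + [object] + [object]
MRO: Component Plugin Observable Service Dispatcher Configurable Handler Hookable object
Handler is at position 6; next is Hookable.

Hookable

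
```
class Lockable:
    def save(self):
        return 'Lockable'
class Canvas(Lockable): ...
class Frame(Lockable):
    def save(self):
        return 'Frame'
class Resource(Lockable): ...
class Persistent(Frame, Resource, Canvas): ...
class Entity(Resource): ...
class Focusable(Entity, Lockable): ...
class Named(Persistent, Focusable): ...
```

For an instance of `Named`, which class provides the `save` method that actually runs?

L[Named] = Named + merge(L[Persistent], L[Focusable], [Persistent Focusable])
  take Persistent:  [Persistent Frame Resource Canvas Lockable object] + [Focusable Entity Resource Lockable object] + [Persistent Focusable]
  take Frame:  [Frame Resource Canvas Lockable object] + [Focusable Entity Resource Lockable object] + [Focusable]
  take Focusable:  [Resource Canvas Lockable object] + [Focusable Entity Resource Lockable object] + [Focusable]
  take Entity:  [Resource Canvas Lockable object] + [Entity Resource Lockable object]
  take Resource:  [Resource Canvas Lockable object] + [Resource Lockable object]
  take Canvas:  [Canvas Lockable object] + [Lockable object]
  take Lockable:  [Lockable object] + [Lockable object]
  take object:  [object] + [object]
MRO: Named Persistent Frame Focusable Entity Resource Canvas Lockable object
save is defined in: Frame, Lockable. First along the MRO is Frame.

Frame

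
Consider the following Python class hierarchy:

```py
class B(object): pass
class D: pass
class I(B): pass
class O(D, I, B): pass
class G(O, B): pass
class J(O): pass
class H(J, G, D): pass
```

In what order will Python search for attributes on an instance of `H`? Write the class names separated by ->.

H -> J -> G -> O -> D -> I -> B -> object

L[H] = H + merge(L[J], L[G], L[D], [J G D])
  take J:  [J O D I B object] + [G O D I B object] + [D object] + [J G D]
  take G:  [O D I B object] + [G O D I B object] + [D object] + [G D]
  take O:  [O D I B object] + [O D I B object] + [D object] + [D]
  take D:  [D I B object] + [D I B object] + [D object] + [D]
  take I:  [I B object] + [I B object] + [object]
  take B:  [B object] + [B object] + [object]
  take object:  [object] + [object] + [object]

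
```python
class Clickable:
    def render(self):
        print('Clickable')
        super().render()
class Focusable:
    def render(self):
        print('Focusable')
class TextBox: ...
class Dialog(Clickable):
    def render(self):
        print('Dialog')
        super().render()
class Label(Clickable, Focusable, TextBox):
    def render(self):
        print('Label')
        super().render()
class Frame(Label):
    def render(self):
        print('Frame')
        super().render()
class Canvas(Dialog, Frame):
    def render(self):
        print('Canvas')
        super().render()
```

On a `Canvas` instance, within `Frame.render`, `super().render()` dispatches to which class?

L[Canvas] = Canvas + merge(L[Dialog], L[Frame], [Dialog Frame])
  take Dialog:  [Dialog Clickable object] + [Frame Label Clickable Focusable TextBox object] + [Dialog Frame]
  take Frame:  [Clickable object] + [Frame Label Clickable Focusable TextBox object] + [Frame]
  take Label:  [Clickable object] + [Label Clickable Focusable TextBox object]
  take Clickable:  [Clickable object] + [Clickable Focusable TextBox object]
  take Focusable:  [object] + [Focusable TextBox object]
  take TextBox:  [object] + [TextBox object]
  take object:  [object] + [object]
MRO: Canvas Dialog Frame Label Clickable Focusable TextBox object
super() in Frame.render on a Canvas instance goes to the class after Frame in Canvas's MRO: Label.

Label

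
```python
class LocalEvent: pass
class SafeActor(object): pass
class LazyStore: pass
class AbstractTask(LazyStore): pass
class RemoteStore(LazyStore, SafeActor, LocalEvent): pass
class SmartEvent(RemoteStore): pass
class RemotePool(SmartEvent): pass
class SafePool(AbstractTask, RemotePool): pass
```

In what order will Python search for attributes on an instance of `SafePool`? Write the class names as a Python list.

[SafePool, AbstractTask, RemotePool, SmartEvent, RemoteStore, LazyStore, SafeActor, LocalEvent, object]

L[SafePool] = SafePool + merge(L[AbstractTask], L[RemotePool], [AbstractTask RemotePool])
  take AbstractTask:  [AbstractTask LazyStore object] + [RemotePool SmartEvent RemoteStore LazyStore SafeActor LocalEvent object] + [AbstractTask RemotePool]
  take RemotePool:  [LazyStore object] + [RemotePool SmartEvent RemoteStore LazyStore SafeActor LocalEvent object] + [RemotePool]
  take SmartEvent:  [LazyStore object] + [SmartEvent RemoteStore LazyStore SafeActor LocalEvent object]
  take RemoteStore:  [LazyStore object] + [RemoteStore LazyStore SafeActor LocalEvent object]
  take LazyStore:  [LazyStore object] + [LazyStore SafeActor LocalEvent object]
  take SafeActor:  [object] + [SafeActor LocalEvent object]
  take LocalEvent:  [object] + [LocalEvent object]
  take object:  [object] + [object]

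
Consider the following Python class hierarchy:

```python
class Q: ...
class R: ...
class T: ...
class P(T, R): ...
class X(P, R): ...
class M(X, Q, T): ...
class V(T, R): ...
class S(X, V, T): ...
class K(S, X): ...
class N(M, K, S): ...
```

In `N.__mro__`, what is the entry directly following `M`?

L[N] = N + merge(L[M], L[K], L[S], [M K S])
  take M:  [M X P Q T R object] + [K S X P V T R object] + [S X P V T R object] + [M K S]
  take K:  [X P Q T R object] + [K S X P V T R object] + [S X P V T R object] + [K S]
  take S:  [X P Q T R object] + [S X P V T R object] + [S X P V T R object] + [S]
  take X:  [X P Q T R object] + [X P V T R object] + [X P V T R object]
  take P:  [P Q T R object] + [P V T R object] + [P V T R object]
  take Q:  [Q T R object] + [V T R object] + [V T R object]
  take V:  [T R object] + [V T R object] + [V T R object]
  take T:  [T R object] + [T R object] + [T R object]
  take R:  [R object] + [R object] + [R object]
  take object:  [object] + [object] + [object]
MRO: N M K S X P Q V T R object
M is at position 1; next is K.

K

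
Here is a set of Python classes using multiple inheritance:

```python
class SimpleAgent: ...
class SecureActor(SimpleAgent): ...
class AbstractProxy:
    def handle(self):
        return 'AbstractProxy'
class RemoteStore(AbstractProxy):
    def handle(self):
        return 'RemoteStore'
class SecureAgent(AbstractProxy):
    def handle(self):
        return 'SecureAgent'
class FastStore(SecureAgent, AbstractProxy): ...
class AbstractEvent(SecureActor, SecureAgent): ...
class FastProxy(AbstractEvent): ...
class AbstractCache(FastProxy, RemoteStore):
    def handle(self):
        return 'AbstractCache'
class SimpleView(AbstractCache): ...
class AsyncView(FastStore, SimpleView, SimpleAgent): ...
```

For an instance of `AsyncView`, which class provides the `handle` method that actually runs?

AbstractCache

L[AsyncView] = AsyncView + merge(L[FastStore], L[SimpleView], L[SimpleAgent], [FastStore SimpleView SimpleAgent])
  take FastStore:  [FastStore SecureAgent AbstractProxy object] + [SimpleView AbstractCache FastProxy AbstractEvent SecureActor SimpleAgent SecureAgent RemoteStore AbstractProxy object] + [SimpleAgent object] + [FastStore SimpleView SimpleAgent]
  take SimpleView:  [SecureAgent AbstractProxy object] + [SimpleView AbstractCache FastProxy AbstractEvent SecureActor SimpleAgent SecureAgent RemoteStore AbstractProxy object] + [SimpleAgent object] + [SimpleView SimpleAgent]
  take AbstractCache:  [SecureAgent AbstractProxy object] + [AbstractCache FastProxy AbstractEvent SecureActor SimpleAgent SecureAgent RemoteStore AbstractProxy object] + [SimpleAgent object] + [SimpleAgent]
  take FastProxy:  [SecureAgent AbstractProxy object] + [FastProxy AbstractEvent SecureActor SimpleAgent SecureAgent RemoteStore AbstractProxy object] + [SimpleAgent object] + [SimpleAgent]
  take AbstractEvent:  [SecureAgent AbstractProxy object] + [AbstractEvent SecureActor SimpleAgent SecureAgent RemoteStore AbstractProxy object] + [SimpleAgent object] + [SimpleAgent]
  take SecureActor:  [SecureAgent AbstractProxy object] + [SecureActor SimpleAgent SecureAgent RemoteStore AbstractProxy object] + [SimpleAgent object] + [SimpleAgent]
  take SimpleAgent:  [SecureAgent AbstractProxy object] + [SimpleAgent SecureAgent RemoteStore AbstractProxy object] + [SimpleAgent object] + [SimpleAgent]
  take SecureAgent:  [SecureAgent AbstractProxy object] + [SecureAgent RemoteStore AbstractProxy object] + [object]
  take RemoteStore:  [AbstractProxy object] + [RemoteStore AbstractProxy object] + [object]
  take AbstractProxy:  [AbstractProxy object] + [AbstractProxy object] + [object]
  take object:  [object] + [object] + [object]
MRO: AsyncView FastStore SimpleView AbstractCache FastProxy AbstractEvent SecureActor SimpleAgent SecureAgent RemoteStore AbstractProxy object
handle is defined in: AbstractCache, AbstractProxy, RemoteStore, SecureAgent. First along the MRO is AbstractCache.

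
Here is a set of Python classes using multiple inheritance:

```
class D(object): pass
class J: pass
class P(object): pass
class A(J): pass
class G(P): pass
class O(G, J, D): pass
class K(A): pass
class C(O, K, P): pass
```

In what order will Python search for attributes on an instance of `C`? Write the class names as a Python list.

[C, O, G, K, P, A, J, D, object]

L[C] = C + merge(L[O], L[K], L[P], [O K P])
  take O:  [O G P J D object] + [K A J object] + [P object] + [O K P]
  take G:  [G P J D object] + [K A J object] + [P object] + [K P]
  take K:  [P J D object] + [K A J object] + [P object] + [K P]
  take P:  [P J D object] + [A J object] + [P object] + [P]
  take A:  [J D object] + [A J object] + [object]
  take J:  [J D object] + [J object] + [object]
  take D:  [D object] + [object] + [object]
  take object:  [object] + [object] + [object]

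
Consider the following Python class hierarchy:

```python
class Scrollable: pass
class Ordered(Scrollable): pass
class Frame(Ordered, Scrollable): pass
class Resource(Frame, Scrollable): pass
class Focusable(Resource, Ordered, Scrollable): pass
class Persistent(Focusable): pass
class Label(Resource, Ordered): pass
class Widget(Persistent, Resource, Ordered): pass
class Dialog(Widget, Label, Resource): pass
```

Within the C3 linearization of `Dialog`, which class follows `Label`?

Resource

L[Dialog] = Dialog + merge(L[Widget], L[Label], L[Resource], [Widget Label Resource])
  take Widget:  [Widget Persistent Focusable Resource Frame Ordered Scrollable object] + [Label Resource Frame Ordered Scrollable object] + [Resource Frame Ordered Scrollable object] + [Widget Label Resource]
  take Persistent:  [Persistent Focusable Resource Frame Ordered Scrollable object] + [Label Resource Frame Ordered Scrollable object] + [Resource Frame Ordered Scrollable object] + [Label Resource]
  take Focusable:  [Focusable Resource Frame Ordered Scrollable object] + [Label Resource Frame Ordered Scrollable object] + [Resource Frame Ordered Scrollable object] + [Label Resource]
  take Label:  [Resource Frame Ordered Scrollable object] + [Label Resource Frame Ordered Scrollable object] + [Resource Frame Ordered Scrollable object] + [Label Resource]
  take Resource:  [Resource Frame Ordered Scrollable object] + [Resource Frame Ordered Scrollable object] + [Resource Frame Ordered Scrollable object] + [Resource]
  take Frame:  [Frame Ordered Scrollable object] + [Frame Ordered Scrollable object] + [Frame Ordered Scrollable object]
  take Ordered:  [Ordered Scrollable object] + [Ordered Scrollable object] + [Ordered Scrollable object]
  take Scrollable:  [Scrollable object] + [Scrollable object] + [Scrollable object]
  take object:  [object] + [object] + [object]
MRO: Dialog Widget Persistent Focusable Label Resource Frame Ordered Scrollable object
Label is at position 4; next is Resource.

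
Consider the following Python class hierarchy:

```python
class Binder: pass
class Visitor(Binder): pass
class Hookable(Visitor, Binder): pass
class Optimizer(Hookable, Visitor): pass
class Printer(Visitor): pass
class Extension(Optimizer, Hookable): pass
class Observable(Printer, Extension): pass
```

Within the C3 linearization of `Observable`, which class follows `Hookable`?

L[Observable] = Observable + merge(L[Printer], L[Extension], [Printer Extension])
  take Printer:  [Printer Visitor Binder object] + [Extension Optimizer Hookable Visitor Binder object] + [Printer Extension]
  take Extension:  [Visitor Binder object] + [Extension Optimizer Hookable Visitor Binder object] + [Extension]
  take Optimizer:  [Visitor Binder object] + [Optimizer Hookable Visitor Binder object]
  take Hookable:  [Visitor Binder object] + [Hookable Visitor Binder object]
  take Visitor:  [Visitor Binder object] + [Visitor Binder object]
  take Binder:  [Binder object] + [Binder object]
  take object:  [object] + [object]
MRO: Observable Printer Extension Optimizer Hookable Visitor Binder object
Hookable is at position 4; next is Visitor.

Visitor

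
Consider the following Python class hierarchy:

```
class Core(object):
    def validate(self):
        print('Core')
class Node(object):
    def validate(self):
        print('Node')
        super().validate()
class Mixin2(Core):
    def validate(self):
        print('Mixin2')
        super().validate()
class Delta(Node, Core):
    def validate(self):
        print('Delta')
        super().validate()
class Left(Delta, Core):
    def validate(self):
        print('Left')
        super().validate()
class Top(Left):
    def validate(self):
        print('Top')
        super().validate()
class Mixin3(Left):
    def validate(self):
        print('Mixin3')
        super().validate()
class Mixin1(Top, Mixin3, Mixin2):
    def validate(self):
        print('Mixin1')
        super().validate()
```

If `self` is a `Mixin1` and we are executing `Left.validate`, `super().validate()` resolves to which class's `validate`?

L[Mixin1] = Mixin1 + merge(L[Top], L[Mixin3], L[Mixin2], [Top Mixin3 Mixin2])
  take Top:  [Top Left Delta Node Core object] + [Mixin3 Left Delta Node Core object] + [Mixin2 Core object] + [Top Mixin3 Mixin2]
  take Mixin3:  [Left Delta Node Core object] + [Mixin3 Left Delta Node Core object] + [Mixin2 Core object] + [Mixin3 Mixin2]
  take Left:  [Left Delta Node Core object] + [Left Delta Node Core object] + [Mixin2 Core object] + [Mixin2]
  take Delta:  [Delta Node Core object] + [Delta Node Core object] + [Mixin2 Core object] + [Mixin2]
  take Node:  [Node Core object] + [Node Core object] + [Mixin2 Core object] + [Mixin2]
  take Mixin2:  [Core object] + [Core object] + [Mixin2 Core object] + [Mixin2]
  take Core:  [Core object] + [Core object] + [Core object]
  take object:  [object] + [object] + [object]
MRO: Mixin1 Top Mixin3 Left Delta Node Mixin2 Core object
super() in Left.validate on a Mixin1 instance goes to the class after Left in Mixin1's MRO: Delta.

Delta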